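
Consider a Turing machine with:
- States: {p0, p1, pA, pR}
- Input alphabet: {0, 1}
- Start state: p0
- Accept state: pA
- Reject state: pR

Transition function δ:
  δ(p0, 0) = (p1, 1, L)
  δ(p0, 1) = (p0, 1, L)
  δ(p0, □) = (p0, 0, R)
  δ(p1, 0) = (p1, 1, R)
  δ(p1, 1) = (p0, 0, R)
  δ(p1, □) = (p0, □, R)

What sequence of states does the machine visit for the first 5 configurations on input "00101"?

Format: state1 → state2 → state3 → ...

Execution trace:
Initial: [p0]00101
Step 1: δ(p0, 0) = (p1, 1, L) → [p1]□10101
Step 2: δ(p1, □) = (p0, □, R) → □[p0]10101
Step 3: δ(p0, 1) = (p0, 1, L) → [p0]□10101
Step 4: δ(p0, □) = (p0, 0, R) → 0[p0]10101

State sequence: p0 → p1 → p0 → p0 → p0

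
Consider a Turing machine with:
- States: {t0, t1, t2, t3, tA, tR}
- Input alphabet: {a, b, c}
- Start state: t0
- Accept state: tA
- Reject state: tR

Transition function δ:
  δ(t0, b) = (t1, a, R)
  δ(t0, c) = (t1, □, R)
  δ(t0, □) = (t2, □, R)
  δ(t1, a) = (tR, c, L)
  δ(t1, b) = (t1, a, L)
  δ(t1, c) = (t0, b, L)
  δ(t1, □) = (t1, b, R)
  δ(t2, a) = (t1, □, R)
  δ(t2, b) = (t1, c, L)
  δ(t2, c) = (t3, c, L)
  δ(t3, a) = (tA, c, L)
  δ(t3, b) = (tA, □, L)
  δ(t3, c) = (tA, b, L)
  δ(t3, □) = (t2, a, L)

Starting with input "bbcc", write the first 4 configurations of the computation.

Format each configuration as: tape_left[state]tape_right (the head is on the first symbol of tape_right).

Transitions applied:
Step 1: δ(t0, b) = (t1, a, R)
Step 2: δ(t1, b) = (t1, a, L)
Step 3: δ(t1, a) = (tR, c, L)

The first 4 configurations are:
[t0]bbcc ⊢ a[t1]bcc ⊢ [t1]aacc ⊢ [tR]□cacc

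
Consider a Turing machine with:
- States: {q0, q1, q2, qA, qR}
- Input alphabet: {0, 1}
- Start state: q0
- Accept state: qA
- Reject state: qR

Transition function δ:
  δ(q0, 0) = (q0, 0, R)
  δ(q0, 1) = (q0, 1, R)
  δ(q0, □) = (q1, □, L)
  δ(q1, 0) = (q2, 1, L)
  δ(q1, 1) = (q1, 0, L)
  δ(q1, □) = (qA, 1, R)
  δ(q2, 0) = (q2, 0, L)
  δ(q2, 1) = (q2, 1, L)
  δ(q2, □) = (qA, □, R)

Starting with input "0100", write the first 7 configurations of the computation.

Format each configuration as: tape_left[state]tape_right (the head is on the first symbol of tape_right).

Transitions applied:
Step 1: δ(q0, 0) = (q0, 0, R)
Step 2: δ(q0, 1) = (q0, 1, R)
Step 3: δ(q0, 0) = (q0, 0, R)
Step 4: δ(q0, 0) = (q0, 0, R)
Step 5: δ(q0, □) = (q1, □, L)
Step 6: δ(q1, 0) = (q2, 1, L)

The first 7 configurations are:
[q0]0100 ⊢ 0[q0]100 ⊢ 01[q0]00 ⊢ 010[q0]0 ⊢ 0100[q0]□ ⊢ 010[q1]0□ ⊢ 01[q2]01□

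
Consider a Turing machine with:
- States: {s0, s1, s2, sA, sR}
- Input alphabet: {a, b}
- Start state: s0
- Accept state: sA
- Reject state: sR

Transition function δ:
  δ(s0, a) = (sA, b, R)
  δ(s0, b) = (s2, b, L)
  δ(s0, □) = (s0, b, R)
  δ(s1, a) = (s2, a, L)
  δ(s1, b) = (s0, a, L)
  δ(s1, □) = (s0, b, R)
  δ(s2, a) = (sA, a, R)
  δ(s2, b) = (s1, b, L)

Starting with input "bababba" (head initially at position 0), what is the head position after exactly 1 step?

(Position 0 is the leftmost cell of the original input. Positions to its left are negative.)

Execution trace (head position shown):
Step 0: [s0]bababba  (head at position 0)
Step 1: move left → [s2]□bababba  (head at position -1)

After 1 step, the head is at position -1.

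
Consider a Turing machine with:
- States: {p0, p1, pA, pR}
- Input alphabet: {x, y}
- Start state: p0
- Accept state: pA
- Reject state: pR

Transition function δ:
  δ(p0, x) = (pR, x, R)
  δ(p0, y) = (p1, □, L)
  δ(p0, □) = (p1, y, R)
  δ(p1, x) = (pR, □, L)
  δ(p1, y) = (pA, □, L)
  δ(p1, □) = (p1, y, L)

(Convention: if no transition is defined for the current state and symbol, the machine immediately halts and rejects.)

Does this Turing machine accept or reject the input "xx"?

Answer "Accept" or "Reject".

Execution trace:
Initial: [p0]xx
Step 1: δ(p0, x) = (pR, x, R) → x[pR]x

The machine reaches the reject state pR and halts.

Answer: Reject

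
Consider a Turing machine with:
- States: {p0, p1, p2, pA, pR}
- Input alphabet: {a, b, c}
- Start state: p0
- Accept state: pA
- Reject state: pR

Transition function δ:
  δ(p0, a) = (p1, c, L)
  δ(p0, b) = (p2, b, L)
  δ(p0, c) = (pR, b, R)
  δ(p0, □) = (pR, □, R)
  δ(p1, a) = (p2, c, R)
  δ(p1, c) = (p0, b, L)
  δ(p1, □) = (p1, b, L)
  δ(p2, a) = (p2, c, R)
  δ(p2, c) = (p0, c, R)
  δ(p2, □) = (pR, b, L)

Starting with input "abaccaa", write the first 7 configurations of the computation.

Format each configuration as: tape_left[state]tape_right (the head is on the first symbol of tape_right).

Transitions applied:
Step 1: δ(p0, a) = (p1, c, L)
Step 2: δ(p1, □) = (p1, b, L)
Step 3: δ(p1, □) = (p1, b, L)
Step 4: δ(p1, □) = (p1, b, L)
Step 5: δ(p1, □) = (p1, b, L)
Step 6: δ(p1, □) = (p1, b, L)

The first 7 configurations are:
[p0]abaccaa ⊢ [p1]□cbaccaa ⊢ [p1]□bcbaccaa ⊢ [p1]□bbcbaccaa ⊢ [p1]□bbbcbaccaa ⊢ [p1]□bbbbcbaccaa ⊢ [p1]□bbbbbcbaccaa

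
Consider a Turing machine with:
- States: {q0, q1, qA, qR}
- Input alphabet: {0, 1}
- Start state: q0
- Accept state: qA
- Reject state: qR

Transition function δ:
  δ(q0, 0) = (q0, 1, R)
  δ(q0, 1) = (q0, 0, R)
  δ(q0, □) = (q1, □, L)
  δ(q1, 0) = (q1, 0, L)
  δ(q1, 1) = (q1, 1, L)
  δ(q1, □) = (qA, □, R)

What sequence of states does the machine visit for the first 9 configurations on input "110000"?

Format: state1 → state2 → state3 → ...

Execution trace:
Initial: [q0]110000
Step 1: δ(q0, 1) = (q0, 0, R) → 0[q0]10000
Step 2: δ(q0, 1) = (q0, 0, R) → 00[q0]0000
Step 3: δ(q0, 0) = (q0, 1, R) → 001[q0]000
Step 4: δ(q0, 0) = (q0, 1, R) → 0011[q0]00
Step 5: δ(q0, 0) = (q0, 1, R) → 00111[q0]0
Step 6: δ(q0, 0) = (q0, 1, R) → 001111[q0]□
Step 7: δ(q0, □) = (q1, □, L) → 00111[q1]1□
Step 8: δ(q1, 1) = (q1, 1, L) → 0011[q1]11□

State sequence: q0 → q0 → q0 → q0 → q0 → q0 → q0 → q1 → q1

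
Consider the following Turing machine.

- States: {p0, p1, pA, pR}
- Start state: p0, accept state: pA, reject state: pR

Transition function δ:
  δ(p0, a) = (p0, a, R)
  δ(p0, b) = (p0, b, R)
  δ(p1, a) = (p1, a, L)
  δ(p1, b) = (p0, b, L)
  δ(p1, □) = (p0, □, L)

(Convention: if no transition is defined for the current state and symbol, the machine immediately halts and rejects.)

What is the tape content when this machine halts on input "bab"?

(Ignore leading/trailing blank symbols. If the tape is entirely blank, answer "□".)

Execution trace:
Initial: [p0]bab
Step 1: δ(p0, b) = (p0, b, R) → b[p0]ab
Step 2: δ(p0, a) = (p0, a, R) → ba[p0]b
Step 3: δ(p0, b) = (p0, b, R) → bab[p0]□

No transition is defined for δ(p0, □). By convention the machine halts and rejects.

Final tape (ignoring leading/trailing blanks): bab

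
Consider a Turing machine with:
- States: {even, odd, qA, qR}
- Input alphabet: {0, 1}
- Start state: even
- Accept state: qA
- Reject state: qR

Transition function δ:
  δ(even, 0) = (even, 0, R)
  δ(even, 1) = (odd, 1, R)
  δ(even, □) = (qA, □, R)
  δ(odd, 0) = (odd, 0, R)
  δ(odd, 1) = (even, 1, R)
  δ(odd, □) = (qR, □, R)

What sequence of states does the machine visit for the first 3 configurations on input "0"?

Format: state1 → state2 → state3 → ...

Execution trace:
Initial: [even]0
Step 1: δ(even, 0) = (even, 0, R) → 0[even]□
Step 2: δ(even, □) = (qA, □, R) → 0□[qA]□

The machine reaches the accept state qA and halts.

State sequence: even → even → qA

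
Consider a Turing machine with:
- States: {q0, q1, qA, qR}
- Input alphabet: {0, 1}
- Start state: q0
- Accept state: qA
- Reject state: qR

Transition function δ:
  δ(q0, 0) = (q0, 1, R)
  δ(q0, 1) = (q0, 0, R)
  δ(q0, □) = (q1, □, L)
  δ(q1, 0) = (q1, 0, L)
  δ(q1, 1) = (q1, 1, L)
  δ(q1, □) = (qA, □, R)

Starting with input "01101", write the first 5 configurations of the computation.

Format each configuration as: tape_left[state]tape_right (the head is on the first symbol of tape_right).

Transitions applied:
Step 1: δ(q0, 0) = (q0, 1, R)
Step 2: δ(q0, 1) = (q0, 0, R)
Step 3: δ(q0, 1) = (q0, 0, R)
Step 4: δ(q0, 0) = (q0, 1, R)

The first 5 configurations are:
[q0]01101 ⊢ 1[q0]1101 ⊢ 10[q0]101 ⊢ 100[q0]01 ⊢ 1001[q0]1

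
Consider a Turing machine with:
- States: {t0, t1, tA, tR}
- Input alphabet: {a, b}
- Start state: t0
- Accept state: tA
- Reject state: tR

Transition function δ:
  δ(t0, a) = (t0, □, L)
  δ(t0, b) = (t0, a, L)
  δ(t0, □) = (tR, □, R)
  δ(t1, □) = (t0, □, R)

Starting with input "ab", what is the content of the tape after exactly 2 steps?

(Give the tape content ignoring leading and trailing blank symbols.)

Execution trace:
Initial: [t0]ab
Step 1: δ(t0, a) = (t0, □, L) → [t0]□□b
Step 2: δ(t0, □) = (tR, □, R) → □[tR]□b

The machine reaches the reject state tR and halts.

After 2 steps, the tape (ignoring leading/trailing blanks) is: b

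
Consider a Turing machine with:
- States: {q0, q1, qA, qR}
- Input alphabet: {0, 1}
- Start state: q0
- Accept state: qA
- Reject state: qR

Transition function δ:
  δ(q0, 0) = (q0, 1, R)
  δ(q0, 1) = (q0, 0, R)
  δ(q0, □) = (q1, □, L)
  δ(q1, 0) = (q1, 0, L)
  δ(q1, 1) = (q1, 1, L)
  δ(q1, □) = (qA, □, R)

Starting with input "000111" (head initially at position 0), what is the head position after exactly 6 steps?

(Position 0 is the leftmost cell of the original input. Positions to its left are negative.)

Execution trace (head position shown):
Step 0: [q0]000111  (head at position 0)
Step 1: move right → 1[q0]00111  (head at position 1)
Step 2: move right → 11[q0]0111  (head at position 2)
Step 3: move right → 111[q0]111  (head at position 3)
Step 4: move right → 1110[q0]11  (head at position 4)
Step 5: move right → 11100[q0]1  (head at position 5)
Step 6: move right → 111000[q0]□  (head at position 6)

After 6 steps, the head is at position 6.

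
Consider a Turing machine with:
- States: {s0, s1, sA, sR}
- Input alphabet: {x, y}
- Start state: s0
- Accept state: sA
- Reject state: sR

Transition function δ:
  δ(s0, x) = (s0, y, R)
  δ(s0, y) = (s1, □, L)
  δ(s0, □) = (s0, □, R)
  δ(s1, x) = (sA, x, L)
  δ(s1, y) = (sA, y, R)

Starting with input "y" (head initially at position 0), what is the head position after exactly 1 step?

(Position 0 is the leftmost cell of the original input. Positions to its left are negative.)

Execution trace (head position shown):
Step 0: [s0]y  (head at position 0)
Step 1: move left → [s1]□□  (head at position -1)

After 1 step, the head is at position -1.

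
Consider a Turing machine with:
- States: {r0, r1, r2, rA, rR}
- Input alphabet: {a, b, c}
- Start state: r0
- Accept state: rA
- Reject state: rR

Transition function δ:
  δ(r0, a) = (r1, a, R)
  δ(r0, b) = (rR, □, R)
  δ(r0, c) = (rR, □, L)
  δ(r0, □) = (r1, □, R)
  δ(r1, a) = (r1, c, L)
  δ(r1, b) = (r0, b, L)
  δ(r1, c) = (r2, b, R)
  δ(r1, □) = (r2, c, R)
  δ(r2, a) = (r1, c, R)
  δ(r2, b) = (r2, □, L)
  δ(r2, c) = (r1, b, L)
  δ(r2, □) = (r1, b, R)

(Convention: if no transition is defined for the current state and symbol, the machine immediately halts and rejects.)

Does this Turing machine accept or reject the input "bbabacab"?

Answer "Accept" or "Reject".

Execution trace:
Initial: [r0]bbabacab
Step 1: δ(r0, b) = (rR, □, R) → □[rR]babacab

The machine reaches the reject state rR and halts.

Answer: Reject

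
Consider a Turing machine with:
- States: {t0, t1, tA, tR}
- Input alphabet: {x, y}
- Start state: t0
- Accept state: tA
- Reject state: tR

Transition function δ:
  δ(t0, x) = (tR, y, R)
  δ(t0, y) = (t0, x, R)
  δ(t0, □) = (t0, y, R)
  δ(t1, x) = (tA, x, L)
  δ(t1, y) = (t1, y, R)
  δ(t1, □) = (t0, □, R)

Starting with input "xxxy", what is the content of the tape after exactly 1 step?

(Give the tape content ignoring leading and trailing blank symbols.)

Execution trace:
Initial: [t0]xxxy
Step 1: δ(t0, x) = (tR, y, R) → y[tR]xxy

The machine reaches the reject state tR and halts.

After 1 step, the tape (ignoring leading/trailing blanks) is: yxxy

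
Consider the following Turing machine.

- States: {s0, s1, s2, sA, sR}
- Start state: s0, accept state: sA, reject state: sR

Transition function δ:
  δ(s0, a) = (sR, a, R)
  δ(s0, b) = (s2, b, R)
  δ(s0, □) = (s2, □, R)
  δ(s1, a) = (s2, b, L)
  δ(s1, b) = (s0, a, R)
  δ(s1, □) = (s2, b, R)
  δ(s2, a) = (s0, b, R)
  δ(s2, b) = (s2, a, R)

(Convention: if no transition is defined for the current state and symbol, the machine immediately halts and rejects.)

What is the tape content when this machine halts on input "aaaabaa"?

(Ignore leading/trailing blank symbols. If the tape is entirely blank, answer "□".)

Execution trace:
Initial: [s0]aaaabaa
Step 1: δ(s0, a) = (sR, a, R) → a[sR]aaabaa

The machine reaches the reject state sR and halts.

Final tape (ignoring leading/trailing blanks): aaaabaa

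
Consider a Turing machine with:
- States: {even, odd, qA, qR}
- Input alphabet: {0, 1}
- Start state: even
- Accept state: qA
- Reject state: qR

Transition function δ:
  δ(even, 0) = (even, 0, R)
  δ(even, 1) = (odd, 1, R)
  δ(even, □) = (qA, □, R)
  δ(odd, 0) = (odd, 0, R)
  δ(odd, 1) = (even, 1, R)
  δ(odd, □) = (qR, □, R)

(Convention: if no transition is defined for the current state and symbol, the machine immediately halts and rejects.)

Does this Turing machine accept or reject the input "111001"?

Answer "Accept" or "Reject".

Execution trace:
Initial: [even]111001
Step 1: δ(even, 1) = (odd, 1, R) → 1[odd]11001
Step 2: δ(odd, 1) = (even, 1, R) → 11[even]1001
Step 3: δ(even, 1) = (odd, 1, R) → 111[odd]001
Step 4: δ(odd, 0) = (odd, 0, R) → 1110[odd]01
Step 5: δ(odd, 0) = (odd, 0, R) → 11100[odd]1
Step 6: δ(odd, 1) = (even, 1, R) → 111001[even]□
Step 7: δ(even, □) = (qA, □, R) → 111001□[qA]□

The machine reaches the accept state qA and halts.

Answer: Accept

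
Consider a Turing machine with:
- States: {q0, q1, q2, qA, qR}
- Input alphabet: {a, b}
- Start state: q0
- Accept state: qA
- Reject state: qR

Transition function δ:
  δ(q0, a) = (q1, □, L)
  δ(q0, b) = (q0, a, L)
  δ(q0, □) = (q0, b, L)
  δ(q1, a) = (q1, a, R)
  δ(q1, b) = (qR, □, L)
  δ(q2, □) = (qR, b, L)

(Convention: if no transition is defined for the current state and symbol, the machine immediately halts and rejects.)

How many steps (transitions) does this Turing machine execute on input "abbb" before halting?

Execution trace:
Initial: [q0]abbb
Step 1: δ(q0, a) = (q1, □, L) → [q1]□□bbb

No transition is defined for δ(q1, □). By convention the machine halts and rejects.

The machine executed 1 step before halting.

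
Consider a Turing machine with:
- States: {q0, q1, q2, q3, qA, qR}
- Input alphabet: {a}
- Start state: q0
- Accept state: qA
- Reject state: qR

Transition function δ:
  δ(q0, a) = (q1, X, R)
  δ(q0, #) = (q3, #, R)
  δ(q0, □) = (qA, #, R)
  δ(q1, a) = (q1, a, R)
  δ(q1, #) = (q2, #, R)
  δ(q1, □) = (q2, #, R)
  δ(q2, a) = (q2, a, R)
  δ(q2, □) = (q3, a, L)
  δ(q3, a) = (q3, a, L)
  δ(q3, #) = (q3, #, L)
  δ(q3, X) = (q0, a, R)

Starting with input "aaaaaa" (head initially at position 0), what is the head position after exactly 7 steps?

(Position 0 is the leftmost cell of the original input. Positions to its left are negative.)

Execution trace (head position shown):
Step 0: [q0]aaaaaa  (head at position 0)
Step 1: move right → X[q1]aaaaa  (head at position 1)
Step 2: move right → Xa[q1]aaaa  (head at position 2)
Step 3: move right → Xaa[q1]aaa  (head at position 3)
Step 4: move right → Xaaa[q1]aa  (head at position 4)
Step 5: move right → Xaaaa[q1]a  (head at position 5)
Step 6: move right → Xaaaaa[q1]□  (head at position 6)
Step 7: move right → Xaaaaa#[q2]□  (head at position 7)

After 7 steps, the head is at position 7.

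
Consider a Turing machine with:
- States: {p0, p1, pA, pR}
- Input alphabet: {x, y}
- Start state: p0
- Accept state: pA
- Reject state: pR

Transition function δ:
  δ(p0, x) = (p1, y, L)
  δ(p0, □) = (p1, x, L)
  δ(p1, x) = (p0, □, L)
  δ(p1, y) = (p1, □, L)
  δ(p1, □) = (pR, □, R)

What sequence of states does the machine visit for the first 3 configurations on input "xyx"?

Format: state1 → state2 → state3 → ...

Execution trace:
Initial: [p0]xyx
Step 1: δ(p0, x) = (p1, y, L) → [p1]□yyx
Step 2: δ(p1, □) = (pR, □, R) → □[pR]yyx

The machine reaches the reject state pR and halts.

State sequence: p0 → p1 → pR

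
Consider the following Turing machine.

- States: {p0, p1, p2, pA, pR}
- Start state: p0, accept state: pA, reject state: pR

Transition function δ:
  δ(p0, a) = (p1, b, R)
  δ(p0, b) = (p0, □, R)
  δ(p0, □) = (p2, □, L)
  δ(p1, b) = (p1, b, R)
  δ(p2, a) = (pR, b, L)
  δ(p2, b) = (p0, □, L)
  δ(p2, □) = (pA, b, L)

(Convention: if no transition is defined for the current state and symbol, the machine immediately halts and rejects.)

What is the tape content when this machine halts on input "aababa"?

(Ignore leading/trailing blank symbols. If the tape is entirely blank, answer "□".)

Execution trace:
Initial: [p0]aababa
Step 1: δ(p0, a) = (p1, b, R) → b[p1]ababa

No transition is defined for δ(p1, a). By convention the machine halts and rejects.

Final tape (ignoring leading/trailing blanks): bababa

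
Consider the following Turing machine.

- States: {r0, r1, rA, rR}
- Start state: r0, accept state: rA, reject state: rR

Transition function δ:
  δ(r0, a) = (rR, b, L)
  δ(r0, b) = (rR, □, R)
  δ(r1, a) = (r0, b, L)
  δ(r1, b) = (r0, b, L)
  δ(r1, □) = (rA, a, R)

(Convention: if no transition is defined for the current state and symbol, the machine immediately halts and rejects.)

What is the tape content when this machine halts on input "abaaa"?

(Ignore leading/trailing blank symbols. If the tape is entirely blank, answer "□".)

Execution trace:
Initial: [r0]abaaa
Step 1: δ(r0, a) = (rR, b, L) → [rR]□bbaaa

The machine reaches the reject state rR and halts.

Final tape (ignoring leading/trailing blanks): bbaaa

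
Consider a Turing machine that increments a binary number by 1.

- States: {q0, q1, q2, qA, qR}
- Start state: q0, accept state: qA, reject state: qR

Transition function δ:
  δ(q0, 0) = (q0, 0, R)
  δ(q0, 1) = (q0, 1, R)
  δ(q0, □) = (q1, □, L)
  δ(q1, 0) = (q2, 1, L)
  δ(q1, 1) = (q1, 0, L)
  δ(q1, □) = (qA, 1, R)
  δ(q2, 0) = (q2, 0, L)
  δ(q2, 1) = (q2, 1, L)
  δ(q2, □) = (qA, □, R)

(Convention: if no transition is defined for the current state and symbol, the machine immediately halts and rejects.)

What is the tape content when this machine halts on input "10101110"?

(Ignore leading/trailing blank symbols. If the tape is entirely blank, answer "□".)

Execution trace:
Initial: [q0]10101110
Step 1: δ(q0, 1) = (q0, 1, R) → 1[q0]0101110
Step 2: δ(q0, 0) = (q0, 0, R) → 10[q0]101110
Step 3: δ(q0, 1) = (q0, 1, R) → 101[q0]01110
Step 4: δ(q0, 0) = (q0, 0, R) → 1010[q0]1110
Step 5: δ(q0, 1) = (q0, 1, R) → 10101[q0]110
Step 6: δ(q0, 1) = (q0, 1, R) → 101011[q0]10
Step 7: δ(q0, 1) = (q0, 1, R) → 1010111[q0]0
Step 8: δ(q0, 0) = (q0, 0, R) → 10101110[q0]□
Step 9: δ(q0, □) = (q1, □, L) → 1010111[q1]0□
Step 10: δ(q1, 0) = (q2, 1, L) → 101011[q2]11□
Step 11: δ(q2, 1) = (q2, 1, L) → 10101[q2]111□
Step 12: δ(q2, 1) = (q2, 1, L) → 1010[q2]1111□
Step 13: δ(q2, 1) = (q2, 1, L) → 101[q2]01111□
Step 14: δ(q2, 0) = (q2, 0, L) → 10[q2]101111□
Step 15: δ(q2, 1) = (q2, 1, L) → 1[q2]0101111□
Step 16: δ(q2, 0) = (q2, 0, L) → [q2]10101111□
Step 17: δ(q2, 1) = (q2, 1, L) → [q2]□10101111□
Step 18: δ(q2, □) = (qA, □, R) → □[qA]10101111□

The machine reaches the accept state qA and halts.

Final tape (ignoring leading/trailing blanks): 10101111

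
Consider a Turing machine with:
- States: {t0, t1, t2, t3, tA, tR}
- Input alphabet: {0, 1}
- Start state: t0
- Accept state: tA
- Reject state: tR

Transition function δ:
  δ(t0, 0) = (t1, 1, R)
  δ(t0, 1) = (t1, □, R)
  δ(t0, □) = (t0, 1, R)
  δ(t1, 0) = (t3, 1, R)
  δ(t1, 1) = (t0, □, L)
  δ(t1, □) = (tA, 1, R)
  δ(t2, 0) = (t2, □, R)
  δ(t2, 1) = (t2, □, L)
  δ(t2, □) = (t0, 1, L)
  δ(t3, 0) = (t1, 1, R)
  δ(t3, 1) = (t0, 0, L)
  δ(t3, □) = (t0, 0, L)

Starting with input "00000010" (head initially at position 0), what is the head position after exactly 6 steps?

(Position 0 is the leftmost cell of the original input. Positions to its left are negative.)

Execution trace (head position shown):
Step 0: [t0]00000010  (head at position 0)
Step 1: move right → 1[t1]0000010  (head at position 1)
Step 2: move right → 11[t3]000010  (head at position 2)
Step 3: move right → 111[t1]00010  (head at position 3)
Step 4: move right → 1111[t3]0010  (head at position 4)
Step 5: move right → 11111[t1]010  (head at position 5)
Step 6: move right → 111111[t3]10  (head at position 6)

After 6 steps, the head is at position 6.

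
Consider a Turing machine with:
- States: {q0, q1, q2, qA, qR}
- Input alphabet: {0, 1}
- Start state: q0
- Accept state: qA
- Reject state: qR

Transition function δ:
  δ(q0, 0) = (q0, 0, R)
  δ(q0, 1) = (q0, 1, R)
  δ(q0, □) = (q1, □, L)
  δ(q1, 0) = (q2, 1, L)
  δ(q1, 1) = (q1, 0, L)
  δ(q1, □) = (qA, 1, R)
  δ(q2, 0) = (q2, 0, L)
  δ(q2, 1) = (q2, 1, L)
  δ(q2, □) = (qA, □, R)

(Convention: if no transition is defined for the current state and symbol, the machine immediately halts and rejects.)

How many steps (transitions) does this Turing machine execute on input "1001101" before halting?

Execution trace:
Initial: [q0]1001101
Step 1: δ(q0, 1) = (q0, 1, R) → 1[q0]001101
Step 2: δ(q0, 0) = (q0, 0, R) → 10[q0]01101
Step 3: δ(q0, 0) = (q0, 0, R) → 100[q0]1101
Step 4: δ(q0, 1) = (q0, 1, R) → 1001[q0]101
Step 5: δ(q0, 1) = (q0, 1, R) → 10011[q0]01
Step 6: δ(q0, 0) = (q0, 0, R) → 100110[q0]1
Step 7: δ(q0, 1) = (q0, 1, R) → 1001101[q0]□
Step 8: δ(q0, □) = (q1, □, L) → 100110[q1]1□
Step 9: δ(q1, 1) = (q1, 0, L) → 10011[q1]00□
Step 10: δ(q1, 0) = (q2, 1, L) → 1001[q2]110□
Step 11: δ(q2, 1) = (q2, 1, L) → 100[q2]1110□
Step 12: δ(q2, 1) = (q2, 1, L) → 10[q2]01110□
Step 13: δ(q2, 0) = (q2, 0, L) → 1[q2]001110□
Step 14: δ(q2, 0) = (q2, 0, L) → [q2]1001110□
Step 15: δ(q2, 1) = (q2, 1, L) → [q2]□1001110□
Step 16: δ(q2, □) = (qA, □, R) → □[qA]1001110□

The machine reaches the accept state qA and halts.

The machine executed 16 steps before halting.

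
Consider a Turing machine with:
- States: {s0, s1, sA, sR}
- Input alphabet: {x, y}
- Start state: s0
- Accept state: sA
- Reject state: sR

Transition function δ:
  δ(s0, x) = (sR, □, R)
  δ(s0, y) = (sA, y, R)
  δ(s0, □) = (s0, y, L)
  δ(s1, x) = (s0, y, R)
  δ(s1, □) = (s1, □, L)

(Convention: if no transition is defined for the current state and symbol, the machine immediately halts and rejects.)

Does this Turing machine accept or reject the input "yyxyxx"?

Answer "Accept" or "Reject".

Execution trace:
Initial: [s0]yyxyxx
Step 1: δ(s0, y) = (sA, y, R) → y[sA]yxyxx

The machine reaches the accept state sA and halts.

Answer: Accept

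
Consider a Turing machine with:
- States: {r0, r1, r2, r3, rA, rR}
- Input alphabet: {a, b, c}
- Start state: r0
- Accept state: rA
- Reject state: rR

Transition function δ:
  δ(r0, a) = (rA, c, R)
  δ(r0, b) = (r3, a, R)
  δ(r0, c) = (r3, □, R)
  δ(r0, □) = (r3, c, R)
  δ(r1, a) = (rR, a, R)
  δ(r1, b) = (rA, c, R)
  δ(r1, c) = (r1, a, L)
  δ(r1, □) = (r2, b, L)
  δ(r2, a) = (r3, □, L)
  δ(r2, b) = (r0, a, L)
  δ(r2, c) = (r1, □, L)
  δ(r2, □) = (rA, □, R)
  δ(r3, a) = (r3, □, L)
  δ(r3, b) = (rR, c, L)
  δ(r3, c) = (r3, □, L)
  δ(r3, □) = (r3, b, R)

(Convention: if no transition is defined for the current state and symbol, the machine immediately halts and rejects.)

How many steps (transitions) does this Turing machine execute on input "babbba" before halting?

Execution trace:
Initial: [r0]babbba
Step 1: δ(r0, b) = (r3, a, R) → a[r3]abbba
Step 2: δ(r3, a) = (r3, □, L) → [r3]a□bbba
Step 3: δ(r3, a) = (r3, □, L) → [r3]□□□bbba
Step 4: δ(r3, □) = (r3, b, R) → b[r3]□□bbba
Step 5: δ(r3, □) = (r3, b, R) → bb[r3]□bbba
Step 6: δ(r3, □) = (r3, b, R) → bbb[r3]bbba
Step 7: δ(r3, b) = (rR, c, L) → bb[rR]bcbba

The machine reaches the reject state rR and halts.

The machine executed 7 steps before halting.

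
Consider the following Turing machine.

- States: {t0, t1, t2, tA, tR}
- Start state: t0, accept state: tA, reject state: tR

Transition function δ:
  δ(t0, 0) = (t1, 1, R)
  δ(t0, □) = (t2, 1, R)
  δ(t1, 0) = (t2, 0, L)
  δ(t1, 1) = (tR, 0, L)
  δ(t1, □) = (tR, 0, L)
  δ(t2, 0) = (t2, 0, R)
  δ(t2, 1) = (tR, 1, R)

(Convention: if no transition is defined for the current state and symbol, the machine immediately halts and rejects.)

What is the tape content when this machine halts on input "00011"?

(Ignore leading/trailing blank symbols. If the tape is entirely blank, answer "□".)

Execution trace:
Initial: [t0]00011
Step 1: δ(t0, 0) = (t1, 1, R) → 1[t1]0011
Step 2: δ(t1, 0) = (t2, 0, L) → [t2]10011
Step 3: δ(t2, 1) = (tR, 1, R) → 1[tR]0011

The machine reaches the reject state tR and halts.

Final tape (ignoring leading/trailing blanks): 10011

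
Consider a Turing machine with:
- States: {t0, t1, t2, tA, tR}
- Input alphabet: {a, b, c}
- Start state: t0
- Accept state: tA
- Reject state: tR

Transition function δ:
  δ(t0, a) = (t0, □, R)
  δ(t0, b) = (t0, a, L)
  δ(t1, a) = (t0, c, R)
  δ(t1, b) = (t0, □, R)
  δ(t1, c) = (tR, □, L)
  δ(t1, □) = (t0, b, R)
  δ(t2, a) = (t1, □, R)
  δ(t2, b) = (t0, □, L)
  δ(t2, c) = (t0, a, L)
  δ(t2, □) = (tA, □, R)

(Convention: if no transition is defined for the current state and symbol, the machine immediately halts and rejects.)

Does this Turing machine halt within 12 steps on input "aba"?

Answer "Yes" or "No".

Execution trace:
Initial: [t0]aba
Step 1: δ(t0, a) = (t0, □, R) → □[t0]ba
Step 2: δ(t0, b) = (t0, a, L) → [t0]□aa

No transition is defined for δ(t0, □). By convention the machine halts and rejects.
The machine halted after 2 steps (within the 12-step bound).

Answer: Yes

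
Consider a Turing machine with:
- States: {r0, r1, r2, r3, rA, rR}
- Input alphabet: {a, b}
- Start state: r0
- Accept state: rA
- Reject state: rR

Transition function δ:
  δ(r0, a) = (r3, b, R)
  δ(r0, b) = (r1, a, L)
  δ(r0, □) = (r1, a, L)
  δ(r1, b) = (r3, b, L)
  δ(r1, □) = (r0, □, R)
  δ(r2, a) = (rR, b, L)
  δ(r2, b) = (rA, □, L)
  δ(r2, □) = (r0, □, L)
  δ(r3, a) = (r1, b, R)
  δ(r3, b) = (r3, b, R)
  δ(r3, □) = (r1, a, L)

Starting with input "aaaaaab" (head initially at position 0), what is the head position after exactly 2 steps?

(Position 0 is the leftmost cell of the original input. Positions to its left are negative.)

Execution trace (head position shown):
Step 0: [r0]aaaaaab  (head at position 0)
Step 1: move right → b[r3]aaaaab  (head at position 1)
Step 2: move right → bb[r1]aaaab  (head at position 2)

After 2 steps, the head is at position 2.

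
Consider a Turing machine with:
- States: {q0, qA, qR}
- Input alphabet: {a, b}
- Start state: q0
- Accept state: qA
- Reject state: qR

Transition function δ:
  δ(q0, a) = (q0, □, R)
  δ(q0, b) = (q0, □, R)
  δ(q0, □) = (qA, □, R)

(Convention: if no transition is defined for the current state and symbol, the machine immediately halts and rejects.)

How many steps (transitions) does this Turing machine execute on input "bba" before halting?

Execution trace:
Initial: [q0]bba
Step 1: δ(q0, b) = (q0, □, R) → □[q0]ba
Step 2: δ(q0, b) = (q0, □, R) → □□[q0]a
Step 3: δ(q0, a) = (q0, □, R) → □□□[q0]□
Step 4: δ(q0, □) = (qA, □, R) → □□□□[qA]□

The machine reaches the accept state qA and halts.

The machine executed 4 steps before halting.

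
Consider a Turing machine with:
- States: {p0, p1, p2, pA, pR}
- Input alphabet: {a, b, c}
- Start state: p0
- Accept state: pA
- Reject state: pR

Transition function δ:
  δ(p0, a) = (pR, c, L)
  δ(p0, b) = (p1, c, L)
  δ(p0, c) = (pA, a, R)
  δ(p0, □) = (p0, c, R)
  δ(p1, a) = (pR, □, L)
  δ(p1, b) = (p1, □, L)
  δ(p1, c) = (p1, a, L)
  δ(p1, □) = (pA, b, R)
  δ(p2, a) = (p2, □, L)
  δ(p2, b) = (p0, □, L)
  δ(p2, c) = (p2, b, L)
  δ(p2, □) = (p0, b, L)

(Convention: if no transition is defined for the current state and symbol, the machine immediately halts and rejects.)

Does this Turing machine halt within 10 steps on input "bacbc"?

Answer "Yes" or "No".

Execution trace:
Initial: [p0]bacbc
Step 1: δ(p0, b) = (p1, c, L) → [p1]□cacbc
Step 2: δ(p1, □) = (pA, b, R) → b[pA]cacbc

The machine reaches the accept state pA and halts.
The machine halted after 2 steps (within the 10-step bound).

Answer: Yes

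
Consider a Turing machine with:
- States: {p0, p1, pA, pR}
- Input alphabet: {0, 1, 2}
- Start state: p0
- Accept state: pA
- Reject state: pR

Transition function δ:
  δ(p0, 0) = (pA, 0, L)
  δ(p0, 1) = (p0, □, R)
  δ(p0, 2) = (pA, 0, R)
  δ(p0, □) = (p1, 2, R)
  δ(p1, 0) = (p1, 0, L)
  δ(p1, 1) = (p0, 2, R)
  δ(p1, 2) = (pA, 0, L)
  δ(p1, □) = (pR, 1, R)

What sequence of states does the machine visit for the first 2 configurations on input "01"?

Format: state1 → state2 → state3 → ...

Execution trace:
Initial: [p0]01
Step 1: δ(p0, 0) = (pA, 0, L) → [pA]□01

The machine reaches the accept state pA and halts.

State sequence: p0 → pA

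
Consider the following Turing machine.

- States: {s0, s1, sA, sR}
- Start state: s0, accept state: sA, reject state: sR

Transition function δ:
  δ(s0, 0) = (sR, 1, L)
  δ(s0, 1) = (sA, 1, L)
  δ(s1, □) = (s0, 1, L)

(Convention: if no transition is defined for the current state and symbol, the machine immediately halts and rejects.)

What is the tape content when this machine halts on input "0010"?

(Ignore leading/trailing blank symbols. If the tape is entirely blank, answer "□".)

Execution trace:
Initial: [s0]0010
Step 1: δ(s0, 0) = (sR, 1, L) → [sR]□1010

The machine reaches the reject state sR and halts.

Final tape (ignoring leading/trailing blanks): 1010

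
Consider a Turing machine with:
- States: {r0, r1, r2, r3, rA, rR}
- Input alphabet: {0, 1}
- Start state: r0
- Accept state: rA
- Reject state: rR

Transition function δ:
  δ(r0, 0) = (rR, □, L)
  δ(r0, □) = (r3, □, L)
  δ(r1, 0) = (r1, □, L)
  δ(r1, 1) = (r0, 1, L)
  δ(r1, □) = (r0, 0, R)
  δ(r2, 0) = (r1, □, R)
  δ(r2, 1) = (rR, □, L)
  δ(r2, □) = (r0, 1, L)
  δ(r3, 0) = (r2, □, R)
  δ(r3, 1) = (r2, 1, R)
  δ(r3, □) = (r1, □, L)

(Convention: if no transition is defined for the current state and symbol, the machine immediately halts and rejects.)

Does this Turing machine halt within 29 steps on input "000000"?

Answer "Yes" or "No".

Execution trace:
Initial: [r0]000000
Step 1: δ(r0, 0) = (rR, □, L) → [rR]□□00000

The machine reaches the reject state rR and halts.
The machine halted after 1 step (within the 29-step bound).

Answer: Yes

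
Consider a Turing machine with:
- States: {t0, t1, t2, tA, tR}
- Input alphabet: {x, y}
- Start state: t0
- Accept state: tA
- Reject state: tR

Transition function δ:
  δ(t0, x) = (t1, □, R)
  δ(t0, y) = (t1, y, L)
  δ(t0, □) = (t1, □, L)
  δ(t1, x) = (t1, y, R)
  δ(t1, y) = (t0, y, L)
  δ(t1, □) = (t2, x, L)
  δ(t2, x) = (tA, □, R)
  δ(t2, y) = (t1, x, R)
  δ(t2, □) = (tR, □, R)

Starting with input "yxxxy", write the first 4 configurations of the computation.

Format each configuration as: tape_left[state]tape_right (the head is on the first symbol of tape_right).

Transitions applied:
Step 1: δ(t0, y) = (t1, y, L)
Step 2: δ(t1, □) = (t2, x, L)
Step 3: δ(t2, □) = (tR, □, R)

The first 4 configurations are:
[t0]yxxxy ⊢ [t1]□yxxxy ⊢ [t2]□xyxxxy ⊢ □[tR]xyxxxy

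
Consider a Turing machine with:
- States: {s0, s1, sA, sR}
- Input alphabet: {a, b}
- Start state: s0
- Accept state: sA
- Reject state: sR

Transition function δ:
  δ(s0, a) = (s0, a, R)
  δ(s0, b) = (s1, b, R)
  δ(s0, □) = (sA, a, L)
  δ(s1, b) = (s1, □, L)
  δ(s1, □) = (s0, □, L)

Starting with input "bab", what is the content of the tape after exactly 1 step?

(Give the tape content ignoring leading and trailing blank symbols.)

Execution trace:
Initial: [s0]bab
Step 1: δ(s0, b) = (s1, b, R) → b[s1]ab

No transition is defined for δ(s1, a). By convention the machine halts and rejects.

After 1 step, the tape (ignoring leading/trailing blanks) is: bab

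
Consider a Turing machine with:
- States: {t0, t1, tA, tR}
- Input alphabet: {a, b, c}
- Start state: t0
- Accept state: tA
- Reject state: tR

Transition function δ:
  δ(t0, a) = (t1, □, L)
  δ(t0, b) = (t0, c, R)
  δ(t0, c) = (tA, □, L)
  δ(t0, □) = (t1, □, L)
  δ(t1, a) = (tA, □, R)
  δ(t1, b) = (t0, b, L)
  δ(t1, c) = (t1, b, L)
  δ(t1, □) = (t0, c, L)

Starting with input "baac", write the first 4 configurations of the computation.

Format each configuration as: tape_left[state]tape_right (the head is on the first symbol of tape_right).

Transitions applied:
Step 1: δ(t0, b) = (t0, c, R)
Step 2: δ(t0, a) = (t1, □, L)
Step 3: δ(t1, c) = (t1, b, L)

The first 4 configurations are:
[t0]baac ⊢ c[t0]aac ⊢ [t1]c□ac ⊢ [t1]□b□ac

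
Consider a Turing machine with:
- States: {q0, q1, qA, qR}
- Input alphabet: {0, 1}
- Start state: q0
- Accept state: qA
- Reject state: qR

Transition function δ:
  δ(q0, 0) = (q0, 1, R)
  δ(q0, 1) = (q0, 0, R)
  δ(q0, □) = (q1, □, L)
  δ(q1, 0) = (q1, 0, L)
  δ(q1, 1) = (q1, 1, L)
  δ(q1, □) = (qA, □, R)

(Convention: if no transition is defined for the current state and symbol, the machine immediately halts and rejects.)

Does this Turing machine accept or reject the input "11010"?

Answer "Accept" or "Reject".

Execution trace:
Initial: [q0]11010
Step 1: δ(q0, 1) = (q0, 0, R) → 0[q0]1010
Step 2: δ(q0, 1) = (q0, 0, R) → 00[q0]010
Step 3: δ(q0, 0) = (q0, 1, R) → 001[q0]10
Step 4: δ(q0, 1) = (q0, 0, R) → 0010[q0]0
Step 5: δ(q0, 0) = (q0, 1, R) → 00101[q0]□
Step 6: δ(q0, □) = (q1, □, L) → 0010[q1]1□
Step 7: δ(q1, 1) = (q1, 1, L) → 001[q1]01□
Step 8: δ(q1, 0) = (q1, 0, L) → 00[q1]101□
Step 9: δ(q1, 1) = (q1, 1, L) → 0[q1]0101□
Step 10: δ(q1, 0) = (q1, 0, L) → [q1]00101□
Step 11: δ(q1, 0) = (q1, 0, L) → [q1]□00101□
Step 12: δ(q1, □) = (qA, □, R) → □[qA]00101□

The machine reaches the accept state qA and halts.

Answer: Accept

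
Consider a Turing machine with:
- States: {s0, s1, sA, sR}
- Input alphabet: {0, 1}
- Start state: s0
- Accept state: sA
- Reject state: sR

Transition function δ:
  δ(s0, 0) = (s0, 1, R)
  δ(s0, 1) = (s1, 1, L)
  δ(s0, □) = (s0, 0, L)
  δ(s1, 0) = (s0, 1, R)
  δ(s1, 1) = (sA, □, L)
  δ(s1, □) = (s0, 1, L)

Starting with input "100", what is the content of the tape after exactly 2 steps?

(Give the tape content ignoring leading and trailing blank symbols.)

Execution trace:
Initial: [s0]100
Step 1: δ(s0, 1) = (s1, 1, L) → [s1]□100
Step 2: δ(s1, □) = (s0, 1, L) → [s0]□1100

After 2 steps, the tape (ignoring leading/trailing blanks) is: 1100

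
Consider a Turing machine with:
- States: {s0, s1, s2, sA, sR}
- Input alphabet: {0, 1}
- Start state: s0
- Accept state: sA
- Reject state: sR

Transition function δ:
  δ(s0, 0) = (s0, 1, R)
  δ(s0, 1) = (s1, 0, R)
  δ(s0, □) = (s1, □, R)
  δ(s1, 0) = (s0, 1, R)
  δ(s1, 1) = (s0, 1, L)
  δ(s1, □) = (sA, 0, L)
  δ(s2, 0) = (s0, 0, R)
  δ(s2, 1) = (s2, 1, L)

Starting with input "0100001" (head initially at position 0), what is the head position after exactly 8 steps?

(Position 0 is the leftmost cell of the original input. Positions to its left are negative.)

Execution trace (head position shown):
Step 0: [s0]0100001  (head at position 0)
Step 1: move right → 1[s0]100001  (head at position 1)
Step 2: move right → 10[s1]00001  (head at position 2)
Step 3: move right → 101[s0]0001  (head at position 3)
Step 4: move right → 1011[s0]001  (head at position 4)
Step 5: move right → 10111[s0]01  (head at position 5)
Step 6: move right → 101111[s0]1  (head at position 6)
Step 7: move right → 1011110[s1]□  (head at position 7)
Step 8: move left → 101111[sA]00  (head at position 6)

After 8 steps, the head is at position 6.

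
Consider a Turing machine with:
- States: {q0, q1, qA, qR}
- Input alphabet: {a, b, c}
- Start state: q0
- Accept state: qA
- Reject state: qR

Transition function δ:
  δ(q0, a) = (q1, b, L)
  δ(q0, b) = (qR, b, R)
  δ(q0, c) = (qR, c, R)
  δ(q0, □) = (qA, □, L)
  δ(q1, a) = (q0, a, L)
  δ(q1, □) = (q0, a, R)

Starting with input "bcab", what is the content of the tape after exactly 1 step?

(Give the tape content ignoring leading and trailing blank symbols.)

Execution trace:
Initial: [q0]bcab
Step 1: δ(q0, b) = (qR, b, R) → b[qR]cab

The machine reaches the reject state qR and halts.

After 1 step, the tape (ignoring leading/trailing blanks) is: bcab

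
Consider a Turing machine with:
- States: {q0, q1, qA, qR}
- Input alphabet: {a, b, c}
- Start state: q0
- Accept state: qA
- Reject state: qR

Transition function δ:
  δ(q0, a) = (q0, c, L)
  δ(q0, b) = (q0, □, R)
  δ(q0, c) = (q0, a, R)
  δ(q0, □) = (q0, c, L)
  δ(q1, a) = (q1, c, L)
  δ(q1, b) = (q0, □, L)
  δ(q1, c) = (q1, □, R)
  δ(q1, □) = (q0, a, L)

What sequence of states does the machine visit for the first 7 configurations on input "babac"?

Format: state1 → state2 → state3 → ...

Execution trace:
Initial: [q0]babac
Step 1: δ(q0, b) = (q0, □, R) → □[q0]abac
Step 2: δ(q0, a) = (q0, c, L) → [q0]□cbac
Step 3: δ(q0, □) = (q0, c, L) → [q0]□ccbac
Step 4: δ(q0, □) = (q0, c, L) → [q0]□cccbac
Step 5: δ(q0, □) = (q0, c, L) → [q0]□ccccbac
Step 6: δ(q0, □) = (q0, c, L) → [q0]□cccccbac

State sequence: q0 → q0 → q0 → q0 → q0 → q0 → q0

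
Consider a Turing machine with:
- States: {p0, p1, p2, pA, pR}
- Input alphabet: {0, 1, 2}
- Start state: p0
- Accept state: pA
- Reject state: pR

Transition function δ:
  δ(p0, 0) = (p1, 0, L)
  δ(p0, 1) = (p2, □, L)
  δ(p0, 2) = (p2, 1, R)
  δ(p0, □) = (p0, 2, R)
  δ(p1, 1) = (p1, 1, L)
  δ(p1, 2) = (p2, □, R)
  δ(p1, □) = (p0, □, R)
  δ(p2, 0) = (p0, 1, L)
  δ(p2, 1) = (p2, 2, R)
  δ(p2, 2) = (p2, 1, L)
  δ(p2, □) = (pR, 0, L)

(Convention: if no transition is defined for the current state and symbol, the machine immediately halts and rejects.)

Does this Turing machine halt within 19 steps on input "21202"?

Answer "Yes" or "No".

Execution trace:
Initial: [p0]21202
Step 1: δ(p0, 2) = (p2, 1, R) → 1[p2]1202
Step 2: δ(p2, 1) = (p2, 2, R) → 12[p2]202
Step 3: δ(p2, 2) = (p2, 1, L) → 1[p2]2102
Step 4: δ(p2, 2) = (p2, 1, L) → [p2]11102
Step 5: δ(p2, 1) = (p2, 2, R) → 2[p2]1102
Step 6: δ(p2, 1) = (p2, 2, R) → 22[p2]102
Step 7: δ(p2, 1) = (p2, 2, R) → 222[p2]02
Step 8: δ(p2, 0) = (p0, 1, L) → 22[p0]212
Step 9: δ(p0, 2) = (p2, 1, R) → 221[p2]12
Step 10: δ(p2, 1) = (p2, 2, R) → 2212[p2]2
Step 11: δ(p2, 2) = (p2, 1, L) → 221[p2]21
Step 12: δ(p2, 2) = (p2, 1, L) → 22[p2]111
Step 13: δ(p2, 1) = (p2, 2, R) → 222[p2]11
Step 14: δ(p2, 1) = (p2, 2, R) → 2222[p2]1
Step 15: δ(p2, 1) = (p2, 2, R) → 22222[p2]□
Step 16: δ(p2, □) = (pR, 0, L) → 2222[pR]20

The machine reaches the reject state pR and halts.
The machine halted after 16 steps (within the 19-step bound).

Answer: Yes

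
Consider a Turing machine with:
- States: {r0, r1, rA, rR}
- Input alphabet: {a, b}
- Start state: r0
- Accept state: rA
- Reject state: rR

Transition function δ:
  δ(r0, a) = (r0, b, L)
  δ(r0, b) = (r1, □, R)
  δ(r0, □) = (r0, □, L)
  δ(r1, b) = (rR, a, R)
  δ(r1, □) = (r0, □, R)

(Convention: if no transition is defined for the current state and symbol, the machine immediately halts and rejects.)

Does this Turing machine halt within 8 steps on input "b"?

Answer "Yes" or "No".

Execution trace:
Initial: [r0]b
Step 1: δ(r0, b) = (r1, □, R) → □[r1]□
Step 2: δ(r1, □) = (r0, □, R) → □□[r0]□
Step 3: δ(r0, □) = (r0, □, L) → □[r0]□□
Step 4: δ(r0, □) = (r0, □, L) → [r0]□□□
Step 5: δ(r0, □) = (r0, □, L) → [r0]□□□□
Step 6: δ(r0, □) = (r0, □, L) → [r0]□□□□□
Step 7: δ(r0, □) = (r0, □, L) → [r0]□□□□□□
Step 8: δ(r0, □) = (r0, □, L) → [r0]□□□□□□□

The machine has not reached a halting state after 8 steps.
The machine did not halt within the 8-step bound.

Answer: No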